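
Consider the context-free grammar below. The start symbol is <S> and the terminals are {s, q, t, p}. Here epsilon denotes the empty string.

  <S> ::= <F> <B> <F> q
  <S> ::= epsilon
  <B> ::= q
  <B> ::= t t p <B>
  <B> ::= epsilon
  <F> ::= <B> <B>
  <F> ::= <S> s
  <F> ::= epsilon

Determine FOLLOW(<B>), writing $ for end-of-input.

{q, s, t}

FIRST(<B>): from <B>::=q we get {q}; from <B>::=t t p <B> we get {t}; from <B>::=epsilon we get {epsilon}. So FIRST(<B>) = {epsilon, q, t}.
FIRST(<S>): from <S>::=<F> <B> <F> q we get {q, s, t}; from <S>::=epsilon we get {epsilon}. So FIRST(<S>) = {epsilon, q, s, t}.
FIRST(<F>): from <F>::=<B> <B> we get {epsilon, q, t}; from <F>::=<S> s we get {q, s, t}; from <F>::=epsilon we get {epsilon}. So FIRST(<F>) = {epsilon, q, s, t}.
FOLLOW(<S>) includes $ since <S> is the start symbol.
FOLLOW(<S>): in <F>::=<S> s, <S> is followed by s with FIRST {s}. Thus FOLLOW(<S>) = {$, s}.
FOLLOW(<F>): in <S>::=<F> <B> <F> q (occurrence 1), <F> is followed by <B> <F> q with FIRST {q, s, t}; in <S>::=<F> <B> <F> q (occurrence 2), <F> is followed by q with FIRST {q}. Thus FOLLOW(<F>) = {q, s, t}.
FOLLOW(<B>): in <S>::=<F> <B> <F> q, <B> is followed by <F> q with FIRST {q, s, t}; in <B>::=t t p <B>, the suffix after <B> is empty (adds nothing new); in <F>::=<B> <B> (occurrence 1), <B> is followed by <B> with FIRST {epsilon, q, t}; in <F>::=<B> <B> (occurrence 1), the suffix after <B> is nullable, so FOLLOW(<B>) ⊇ FOLLOW(<F>) = {q, s, t}; in <F>::=<B> <B> (occurrence 2), the suffix after <B> is empty, so FOLLOW(<B>) ⊇ FOLLOW(<F>) = {q, s, t}. Thus FOLLOW(<B>) = {q, s, t}.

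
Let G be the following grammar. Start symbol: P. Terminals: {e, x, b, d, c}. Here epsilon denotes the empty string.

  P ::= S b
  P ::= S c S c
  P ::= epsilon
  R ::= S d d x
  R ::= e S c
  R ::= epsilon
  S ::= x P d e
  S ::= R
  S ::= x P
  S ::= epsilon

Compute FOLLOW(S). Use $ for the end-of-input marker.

{b, c, d}

FIRST(P): from P::=S b we get {b, d, e, x}; from P::=S c S c we get {c, d, e, x}; from P::=epsilon we get {epsilon}. So FIRST(P) = {epsilon, b, c, d, e, x}.
FIRST(R): from R::=S d d x we get {d, e, x}; from R::=e S c we get {e}; from R::=epsilon we get {epsilon}. So FIRST(R) = {epsilon, d, e, x}.
FIRST(S): from S::=x P d e we get {x}; from S::=R we get {epsilon, d, e, x}; from S::=x P we get {x}; from S::=epsilon we get {epsilon}. So FIRST(S) = {epsilon, d, e, x}.
FOLLOW(P) includes $ since P is the start symbol.
FOLLOW(S): in P::=S b, S is followed by b with FIRST {b}; in P::=S c S c (occurrence 1), S is followed by c S c with FIRST {c}; in P::=S c S c (occurrence 2), S is followed by c with FIRST {c}; in R::=S d d x, S is followed by d d x with FIRST {d}; in R::=e S c, S is followed by c with FIRST {c}. Thus FOLLOW(S) = {b, c, d}.
FOLLOW(P): in S::=x P d e, P is followed by d e with FIRST {d}; in S::=x P, the suffix after P is empty, so FOLLOW(P) ⊇ FOLLOW(S) = {b, c, d}. Thus FOLLOW(P) = {$, b, c, d}.
FOLLOW(R): in S::=R, the suffix after R is empty, so FOLLOW(R) ⊇ FOLLOW(S) = {b, c, d}. Thus FOLLOW(R) = {b, c, d}.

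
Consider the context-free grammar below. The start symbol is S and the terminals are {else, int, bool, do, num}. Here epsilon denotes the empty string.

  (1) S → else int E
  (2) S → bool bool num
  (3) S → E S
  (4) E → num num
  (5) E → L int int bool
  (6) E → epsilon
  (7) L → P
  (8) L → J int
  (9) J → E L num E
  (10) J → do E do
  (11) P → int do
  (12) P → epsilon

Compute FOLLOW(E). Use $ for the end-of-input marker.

{$, bool, do, else, int, num}

FIRST(P): from P→int do we get {int}; from P→epsilon we get {epsilon}. So FIRST(P) = {epsilon, int}.
FIRST(S): from S→else int E we get {else}; from S→bool bool num we get {bool}; from S→E S we get {bool, do, else, int, num}. So FIRST(S) = {bool, do, else, int, num}.
FIRST(E): from E→num num we get {num}; from E→L int int bool we get {do, int, num}; from E→epsilon we get {epsilon}. So FIRST(E) = {epsilon, do, int, num}.
FIRST(L): from L→P we get {epsilon, int}; from L→J int we get {do, int, num}. So FIRST(L) = {epsilon, do, int, num}.
FIRST(J): from J→E L num E we get {do, int, num}; from J→do E do we get {do}. So FIRST(J) = {do, int, num}.
FOLLOW(S) includes $ since S is the start symbol.
FOLLOW(S): in S→E S, the suffix after S is empty (adds nothing new). Thus FOLLOW(S) = {$}.
FOLLOW(L): in E→L int int bool, L is followed by int int bool with FIRST {int}; in J→E L num E, L is followed by num E with FIRST {num}. Thus FOLLOW(L) = {int, num}.
FOLLOW(J): in L→J int, J is followed by int with FIRST {int}. Thus FOLLOW(J) = {int}.
FOLLOW(E): in S→else int E, the suffix after E is empty, so FOLLOW(E) ⊇ FOLLOW(S) = {$}; in S→E S, E is followed by S with FIRST {bool, do, else, int, num}; in J→E L num E (occurrence 1), E is followed by L num E with FIRST {do, int, num}; in J→E L num E (occurrence 2), the suffix after E is empty, so FOLLOW(E) ⊇ FOLLOW(J) = {int}; in J→do E do, E is followed by do with FIRST {do}. Thus FOLLOW(E) = {$, bool, do, else, int, num}.
FOLLOW(P): in L→P, the suffix after P is empty, so FOLLOW(P) ⊇ FOLLOW(L) = {int, num}. Thus FOLLOW(P) = {int, num}.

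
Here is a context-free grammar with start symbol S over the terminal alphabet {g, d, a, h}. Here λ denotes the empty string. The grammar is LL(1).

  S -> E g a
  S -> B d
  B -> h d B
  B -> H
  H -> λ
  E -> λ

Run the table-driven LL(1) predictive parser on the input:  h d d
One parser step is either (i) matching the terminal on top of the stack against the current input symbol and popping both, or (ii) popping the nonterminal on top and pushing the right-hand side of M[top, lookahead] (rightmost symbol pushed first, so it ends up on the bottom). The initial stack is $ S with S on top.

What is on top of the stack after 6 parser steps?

     Stack      Input    Action
  1  $ S        h d d $  expand S -> B d
  2  $ d B      h d d $  expand B -> h d B
  3  $ d B d h  h d d $  match h
  4  $ d B d    d d $    match d
  5  $ d B      d $      expand B -> H
  6  $ d H      d $      expand H -> λ
Stack after step 6: $ d (top = d).

d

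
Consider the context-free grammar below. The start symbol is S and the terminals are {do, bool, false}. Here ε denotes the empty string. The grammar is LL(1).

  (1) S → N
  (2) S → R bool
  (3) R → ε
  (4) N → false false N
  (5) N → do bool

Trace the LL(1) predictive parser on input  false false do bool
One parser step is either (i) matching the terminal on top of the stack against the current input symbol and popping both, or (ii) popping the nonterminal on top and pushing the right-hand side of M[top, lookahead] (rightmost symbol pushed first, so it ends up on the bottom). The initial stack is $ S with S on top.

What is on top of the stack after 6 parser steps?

step 1: stack=$ S  input=false false do bool $  — expand S → N
step 2: stack=$ N  input=false false do bool $  — expand N → false false N
step 3: stack=$ N false false  input=false false do bool $  — match false
step 4: stack=$ N false  input=false do bool $  — match false
step 5: stack=$ N  input=do bool $  — expand N → do bool
step 6: stack=$ bool do  input=do bool $  — match do
Stack after step 6: $ bool (top = bool).

bool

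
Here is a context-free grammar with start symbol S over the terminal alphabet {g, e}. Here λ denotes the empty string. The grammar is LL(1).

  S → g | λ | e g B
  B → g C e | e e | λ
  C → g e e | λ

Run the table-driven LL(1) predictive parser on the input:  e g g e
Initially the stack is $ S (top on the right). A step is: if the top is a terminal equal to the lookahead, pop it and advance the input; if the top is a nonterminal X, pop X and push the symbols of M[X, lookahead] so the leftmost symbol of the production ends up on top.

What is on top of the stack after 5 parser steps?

step 1: stack=$ S  input=e g g e $  — expand S → e g B
step 2: stack=$ B g e  input=e g g e $  — match e
step 3: stack=$ B g  input=g g e $  — match g
step 4: stack=$ B  input=g e $  — expand B → g C e
step 5: stack=$ e C g  input=g e $  — match g
Stack after step 5: $ e C (top = C).

C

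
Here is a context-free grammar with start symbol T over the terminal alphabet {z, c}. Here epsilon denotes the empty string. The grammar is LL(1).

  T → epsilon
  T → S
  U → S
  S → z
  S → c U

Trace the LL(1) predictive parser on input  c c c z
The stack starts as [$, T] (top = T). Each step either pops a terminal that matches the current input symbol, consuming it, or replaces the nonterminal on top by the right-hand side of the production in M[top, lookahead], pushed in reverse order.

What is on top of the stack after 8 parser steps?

c

step 1: stack=$ T  input=c c c z $  — expand T → S
step 2: stack=$ S  input=c c c z $  — expand S → c U
step 3: stack=$ U c  input=c c c z $  — match c
step 4: stack=$ U  input=c c z $  — expand U → S
step 5: stack=$ S  input=c c z $  — expand S → c U
step 6: stack=$ U c  input=c c z $  — match c
step 7: stack=$ U  input=c z $  — expand U → S
step 8: stack=$ S  input=c z $  — expand S → c U
Stack after step 8: $ U c (top = c).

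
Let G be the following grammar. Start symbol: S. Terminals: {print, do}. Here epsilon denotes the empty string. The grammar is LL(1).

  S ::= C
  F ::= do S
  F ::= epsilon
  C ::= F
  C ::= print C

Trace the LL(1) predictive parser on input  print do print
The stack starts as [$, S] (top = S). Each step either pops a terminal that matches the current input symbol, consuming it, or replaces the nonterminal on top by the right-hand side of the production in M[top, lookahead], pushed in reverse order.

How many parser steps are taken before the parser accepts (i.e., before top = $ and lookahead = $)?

step 1: stack=$ S  input=print do print $  — expand S ::= C
step 2: stack=$ C  input=print do print $  — expand C ::= print C
step 3: stack=$ C print  input=print do print $  — match print
step 4: stack=$ C  input=do print $  — expand C ::= F
step 5: stack=$ F  input=do print $  — expand F ::= do S
step 6: stack=$ S do  input=do print $  — match do
step 7: stack=$ S  input=print $  — expand S ::= C
step 8: stack=$ C  input=print $  — expand C ::= print C
step 9: stack=$ C print  input=print $  — match print
step 10: stack=$ C  input=$  — expand C ::= F
step 11: stack=$ F  input=$  — expand F ::= epsilon
Accept reached after 11 steps.

11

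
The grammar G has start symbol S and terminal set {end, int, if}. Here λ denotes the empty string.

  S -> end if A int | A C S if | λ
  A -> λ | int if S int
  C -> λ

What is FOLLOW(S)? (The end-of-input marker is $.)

{$, if, int}

FIRST(A): from A->λ we get {λ}; from A->int if S int we get {int}. So FIRST(A) = {λ, int}.
FIRST(C): from C->λ we get {λ}. So FIRST(C) = {λ}.
FIRST(S): from S->end if A int we get {end}; from S->A C S if we get {end, if, int}; from S->λ we get {λ}. So FIRST(S) = {λ, end, if, int}.
FOLLOW(S) includes $ since S is the start symbol.
FOLLOW(S): in S->A C S if, S is followed by if with FIRST {if}; in A->int if S int, S is followed by int with FIRST {int}. Thus FOLLOW(S) = {$, if, int}.
FOLLOW(A): in S->end if A int, A is followed by int with FIRST {int}; in S->A C S if, A is followed by C S if with FIRST {end, if, int}. Thus FOLLOW(A) = {end, if, int}.
FOLLOW(C): in S->A C S if, C is followed by S if with FIRST {end, if, int}. Thus FOLLOW(C) = {end, if, int}.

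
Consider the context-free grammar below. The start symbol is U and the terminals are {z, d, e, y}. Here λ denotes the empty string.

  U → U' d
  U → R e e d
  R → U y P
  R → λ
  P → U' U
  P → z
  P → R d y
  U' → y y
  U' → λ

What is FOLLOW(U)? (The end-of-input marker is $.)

{$, d, e, y}

FIRST(U'): from U'→y y we get {y}; from U'→λ we get {λ}. So FIRST(U') = {λ, y}.
FIRST(U): from U→U' d we get {d, y}; from U→R e e d we get {d, e, y}. So FIRST(U) = {d, e, y}.
FIRST(R): from R→U y P we get {d, e, y}; from R→λ we get {λ}. So FIRST(R) = {λ, d, e, y}.
FIRST(P): from P→U' U we get {d, e, y}; from P→z we get {z}; from P→R d y we get {d, e, y}. So FIRST(P) = {d, e, y, z}.
FOLLOW(U) includes $ since U is the start symbol.
FOLLOW(R): in U→R e e d, R is followed by e e d with FIRST {e}; in P→R d y, R is followed by d y with FIRST {d}. Thus FOLLOW(R) = {d, e}.
FOLLOW(P): in R→U y P, the suffix after P is empty, so FOLLOW(P) ⊇ FOLLOW(R) = {d, e}. Thus FOLLOW(P) = {d, e}.
FOLLOW(U): in R→U y P, U is followed by y P with FIRST {y}; in P→U' U, the suffix after U is empty, so FOLLOW(U) ⊇ FOLLOW(P) = {d, e}. Thus FOLLOW(U) = {$, d, e, y}.
FOLLOW(U'): in U→U' d, U' is followed by d with FIRST {d}; in P→U' U, U' is followed by U with FIRST {d, e, y}. Thus FOLLOW(U') = {d, e, y}.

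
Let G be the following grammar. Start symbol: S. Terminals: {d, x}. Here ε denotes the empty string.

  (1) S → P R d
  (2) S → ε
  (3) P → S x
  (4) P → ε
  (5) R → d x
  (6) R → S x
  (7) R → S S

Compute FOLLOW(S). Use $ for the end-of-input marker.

{$, d, x}

FIRST(S) = {ε, d, x}  (via P R d)
FIRST(P) = {ε, d, x}  (via S x)
FIRST(R) = {ε, d, x}  (via S x, S S)
FOLLOW(S) includes $ since S is the start symbol.
FOLLOW(P): in S→P R d, P is followed by R d with FIRST {d, x}. Thus FOLLOW(P) = {d, x}.
FOLLOW(R): in S→P R d, R is followed by d with FIRST {d}. Thus FOLLOW(R) = {d}.
FOLLOW(S): in P→S x, S is followed by x with FIRST {x}; in R→S x, S is followed by x with FIRST {x}; in R→S S (occurrence 1), S is followed by S with FIRST {ε, d, x}; in R→S S (occurrence 1), the suffix after S is nullable, so FOLLOW(S) ⊇ FOLLOW(R) = {d}; in R→S S (occurrence 2), the suffix after S is empty, so FOLLOW(S) ⊇ FOLLOW(R) = {d}. Thus FOLLOW(S) = {$, d, x}.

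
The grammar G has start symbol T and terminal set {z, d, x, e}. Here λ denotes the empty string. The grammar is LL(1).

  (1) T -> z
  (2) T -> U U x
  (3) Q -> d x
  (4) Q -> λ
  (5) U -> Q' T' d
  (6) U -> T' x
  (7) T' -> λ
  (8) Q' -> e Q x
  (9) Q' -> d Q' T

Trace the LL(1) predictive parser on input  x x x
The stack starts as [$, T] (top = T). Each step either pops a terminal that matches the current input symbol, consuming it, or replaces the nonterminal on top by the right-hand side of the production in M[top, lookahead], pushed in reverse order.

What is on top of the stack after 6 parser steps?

x

step 1: stack=$ T  input=x x x $  — expand T -> U U x
step 2: stack=$ x U U  input=x x x $  — expand U -> T' x
step 3: stack=$ x U x T'  input=x x x $  — expand T' -> λ
step 4: stack=$ x U x  input=x x x $  — match x
step 5: stack=$ x U  input=x x $  — expand U -> T' x
step 6: stack=$ x x T'  input=x x $  — expand T' -> λ
Stack after step 6: $ x x (top = x).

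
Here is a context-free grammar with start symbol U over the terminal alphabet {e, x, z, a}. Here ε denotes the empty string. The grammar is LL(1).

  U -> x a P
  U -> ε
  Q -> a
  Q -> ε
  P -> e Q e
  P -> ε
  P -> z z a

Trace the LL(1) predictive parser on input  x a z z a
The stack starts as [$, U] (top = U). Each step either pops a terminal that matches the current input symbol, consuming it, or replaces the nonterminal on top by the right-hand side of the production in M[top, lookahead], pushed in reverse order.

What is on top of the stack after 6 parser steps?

a

     Stack    Input        Action
  1  $ U      x a z z a $  expand U -> x a P
  2  $ P a x  x a z z a $  match x
  3  $ P a    a z z a $    match a
  4  $ P      z z a $      expand P -> z z a
  5  $ a z z  z z a $      match z
  6  $ a z    z a $        match z
Stack after step 6: $ a (top = a).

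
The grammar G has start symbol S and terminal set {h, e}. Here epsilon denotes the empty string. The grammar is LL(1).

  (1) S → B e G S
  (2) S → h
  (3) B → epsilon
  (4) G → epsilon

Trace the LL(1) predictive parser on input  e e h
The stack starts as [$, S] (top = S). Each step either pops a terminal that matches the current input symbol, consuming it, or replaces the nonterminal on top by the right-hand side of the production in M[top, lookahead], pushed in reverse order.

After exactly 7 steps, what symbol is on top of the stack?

step 1: stack=$ S  input=e e h $  — expand S → B e G S
step 2: stack=$ S G e B  input=e e h $  — expand B → epsilon
step 3: stack=$ S G e  input=e e h $  — match e
step 4: stack=$ S G  input=e h $  — expand G → epsilon
step 5: stack=$ S  input=e h $  — expand S → B e G S
step 6: stack=$ S G e B  input=e h $  — expand B → epsilon
step 7: stack=$ S G e  input=e h $  — match e
Stack after step 7: $ S G (top = G).

G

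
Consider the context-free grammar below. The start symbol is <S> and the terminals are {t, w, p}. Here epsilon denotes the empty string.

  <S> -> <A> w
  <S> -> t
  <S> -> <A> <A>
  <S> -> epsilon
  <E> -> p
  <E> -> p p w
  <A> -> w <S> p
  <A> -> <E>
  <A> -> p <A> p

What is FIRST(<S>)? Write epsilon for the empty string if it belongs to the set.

FIRST(<E>) = {p}
FIRST(<A>) = {p, w}  (via <E>)
FIRST(<S>) = {epsilon, p, t, w}  (via <A> w, <A> <A>)

{epsilon, p, t, w}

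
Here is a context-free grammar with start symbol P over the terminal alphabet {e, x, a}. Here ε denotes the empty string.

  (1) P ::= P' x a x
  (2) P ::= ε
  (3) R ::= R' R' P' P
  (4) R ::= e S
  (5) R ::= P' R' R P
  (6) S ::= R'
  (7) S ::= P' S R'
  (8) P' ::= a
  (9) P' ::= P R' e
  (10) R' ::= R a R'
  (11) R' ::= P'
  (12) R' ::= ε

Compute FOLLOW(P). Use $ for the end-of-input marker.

FIRST(P): from P::=P' x a x we get {a, e}; from P::=ε we get {ε}. So FIRST(P) = {ε, a, e}.
FIRST(R): from R::=R' R' P' P we get {a, e}; from R::=e S we get {e}; from R::=P' R' R P we get {a, e}. So FIRST(R) = {a, e}.
FIRST(S): from S::=R' we get {ε, a, e}; from S::=P' S R' we get {a, e}. So FIRST(S) = {ε, a, e}.
FIRST(P'): from P'::=a we get {a}; from P'::=P R' e we get {a, e}. So FIRST(P') = {a, e}.
FIRST(R'): from R'::=R a R' we get {a, e}; from R'::=P' we get {a, e}; from R'::=ε we get {ε}. So FIRST(R') = {ε, a, e}.
FOLLOW(P) includes $ since P is the start symbol.
FOLLOW(R): in R::=P' R' R P, R is followed by P with FIRST {ε, a, e}; in R::=P' R' R P, the suffix after R is nullable (adds nothing new); in R'::=R a R', R is followed by a R' with FIRST {a}. Thus FOLLOW(R) = {a, e}.
FOLLOW(P): in R::=R' R' P' P, the suffix after P is empty, so FOLLOW(P) ⊇ FOLLOW(R) = {a, e}; in R::=P' R' R P, the suffix after P is empty, so FOLLOW(P) ⊇ FOLLOW(R) = {a, e}; in P'::=P R' e, P is followed by R' e with FIRST {a, e}. Thus FOLLOW(P) = {$, a, e}.
FOLLOW(S): in R::=e S, the suffix after S is empty, so FOLLOW(S) ⊇ FOLLOW(R) = {a, e}; in S::=P' S R', S is followed by R' with FIRST {ε, a, e}; in S::=P' S R', the suffix after S is nullable (adds nothing new). Thus FOLLOW(S) = {a, e}.
FOLLOW(R'): in R::=R' R' P' P (occurrence 1), R' is followed by R' P' P with FIRST {a, e}; in R::=R' R' P' P (occurrence 2), R' is followed by P' P with FIRST {a, e}; in R::=P' R' R P, R' is followed by R P with FIRST {a, e}; in S::=R', the suffix after R' is empty, so FOLLOW(R') ⊇ FOLLOW(S) = {a, e}; in S::=P' S R', the suffix after R' is empty, so FOLLOW(R') ⊇ FOLLOW(S) = {a, e}; in P'::=P R' e, R' is followed by e with FIRST {e}; in R'::=R a R', the suffix after R' is empty (adds nothing new). Thus FOLLOW(R') = {a, e}.
FOLLOW(P'): in P::=P' x a x, P' is followed by x a x with FIRST {x}; in R::=R' R' P' P, P' is followed by P with FIRST {ε, a, e}; in R::=R' R' P' P, the suffix after P' is nullable, so FOLLOW(P') ⊇ FOLLOW(R) = {a, e}; in R::=P' R' R P, P' is followed by R' R P with FIRST {a, e}; in S::=P' S R', P' is followed by S R' with FIRST {ε, a, e}; in S::=P' S R', the suffix after P' is nullable, so FOLLOW(P') ⊇ FOLLOW(S) = {a, e}; in R'::=P', the suffix after P' is empty, so FOLLOW(P') ⊇ FOLLOW(R') = {a, e}. Thus FOLLOW(P') = {a, e, x}.

{$, a, e}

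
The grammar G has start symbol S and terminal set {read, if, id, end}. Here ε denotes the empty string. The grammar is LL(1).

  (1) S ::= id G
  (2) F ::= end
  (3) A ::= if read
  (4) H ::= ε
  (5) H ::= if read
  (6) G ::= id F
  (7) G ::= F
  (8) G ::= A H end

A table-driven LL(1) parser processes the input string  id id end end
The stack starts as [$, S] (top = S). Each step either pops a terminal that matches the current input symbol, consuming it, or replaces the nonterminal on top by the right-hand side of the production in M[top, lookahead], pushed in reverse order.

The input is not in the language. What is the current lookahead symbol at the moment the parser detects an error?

end

     Stack   Input            Action
  1  $ S     id id end end $  expand S ::= id G
  2  $ G id  id id end end $  match id
  3  $ G     id end end $     expand G ::= id F
  4  $ F id  id end end $     match id
  5  $ F     end end $        expand F ::= end
  6  $ end   end end $        match end
  7  $       end $            error: stack empty but input remains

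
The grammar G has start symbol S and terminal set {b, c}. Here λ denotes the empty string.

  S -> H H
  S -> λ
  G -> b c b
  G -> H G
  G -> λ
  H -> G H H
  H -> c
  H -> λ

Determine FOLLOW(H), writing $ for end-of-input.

FIRST(S) = {λ, b, c}  (via H H)
FIRST(G) = {λ, b, c}  (via H G)
FIRST(H) = {λ, b, c}  (via G H H)
FOLLOW(S) includes $ since S is the start symbol.
FOLLOW(S): S appears on no right-hand side. Thus FOLLOW(S) = {$}.
FOLLOW(G): in G->H G, the suffix after G is empty (adds nothing new); in H->G H H, G is followed by H H with FIRST {λ, b, c}; in H->G H H, the suffix after G is nullable, so FOLLOW(G) ⊇ FOLLOW(H) = {$, b, c}. Thus FOLLOW(G) = {$, b, c}.
FOLLOW(H): in S->H H (occurrence 1), H is followed by H with FIRST {λ, b, c}; in S->H H (occurrence 1), the suffix after H is nullable, so FOLLOW(H) ⊇ FOLLOW(S) = {$}; in S->H H (occurrence 2), the suffix after H is empty, so FOLLOW(H) ⊇ FOLLOW(S) = {$}; in G->H G, H is followed by G with FIRST {λ, b, c}; in G->H G, the suffix after H is nullable, so FOLLOW(H) ⊇ FOLLOW(G) = {$, b, c}; in H->G H H (occurrence 1), H is followed by H with FIRST {λ, b, c}; in H->G H H (occurrence 1), the suffix after H is nullable (adds nothing new); in H->G H H (occurrence 2), the suffix after H is empty (adds nothing new). Thus FOLLOW(H) = {$, b, c}.

{$, b, c}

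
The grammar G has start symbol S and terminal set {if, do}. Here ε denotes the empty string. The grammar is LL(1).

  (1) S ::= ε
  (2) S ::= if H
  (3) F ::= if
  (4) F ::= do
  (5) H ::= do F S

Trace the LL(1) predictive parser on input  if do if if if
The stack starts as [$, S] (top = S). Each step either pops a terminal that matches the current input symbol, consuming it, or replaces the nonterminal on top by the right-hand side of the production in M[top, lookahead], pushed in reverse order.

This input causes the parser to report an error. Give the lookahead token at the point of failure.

if

step 1: stack=$ S  input=if do if if if $  — expand S ::= if H
step 2: stack=$ H if  input=if do if if if $  — match if
step 3: stack=$ H  input=do if if if $  — expand H ::= do F S
step 4: stack=$ S F do  input=do if if if $  — match do
step 5: stack=$ S F  input=if if if $  — expand F ::= if
step 6: stack=$ S if  input=if if if $  — match if
step 7: stack=$ S  input=if if $  — expand S ::= if H
step 8: stack=$ H if  input=if if $  — match if
step 9: stack=$ H  input=if $  — error: M[H, if] is empty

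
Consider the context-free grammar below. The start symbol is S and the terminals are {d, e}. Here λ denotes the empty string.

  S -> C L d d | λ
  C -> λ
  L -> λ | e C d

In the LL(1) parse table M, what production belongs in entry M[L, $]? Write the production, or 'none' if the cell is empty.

none

FIRST(C) = {λ}
FIRST(L) = {λ, e}
FIRST(S) = {λ, d, e}  (via C L d d)
FOLLOW(S) includes $ since S is the start symbol.
FOLLOW(L): in S->C L d d, L is followed by d d with FIRST {d}. Thus FOLLOW(L) = {d}.
For L -> λ: FIRST(λ) = {λ}, so it goes in M[L, t] for t ∈ {}; since λ ∈ FIRST, also for every t ∈ FOLLOW(L) = {d}.
For L -> e C d: FIRST(e C d) = {e}, so it goes in M[L, t] for t ∈ {e}.
None of these place a production in M[L, $].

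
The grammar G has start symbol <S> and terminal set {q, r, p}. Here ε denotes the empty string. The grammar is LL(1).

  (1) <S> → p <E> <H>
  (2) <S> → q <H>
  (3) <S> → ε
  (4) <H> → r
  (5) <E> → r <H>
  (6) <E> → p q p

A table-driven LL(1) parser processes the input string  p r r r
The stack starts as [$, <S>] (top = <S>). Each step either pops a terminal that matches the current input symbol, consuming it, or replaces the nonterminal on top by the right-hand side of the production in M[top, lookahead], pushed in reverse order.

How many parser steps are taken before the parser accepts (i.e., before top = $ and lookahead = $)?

     Stack        Input      Action
  1  $ <S>        p r r r $  expand <S> → p <E> <H>
  2  $ <H> <E> p  p r r r $  match p
  3  $ <H> <E>    r r r $    expand <E> → r <H>
  4  $ <H> <H> r  r r r $    match r
  5  $ <H> <H>    r r $      expand <H> → r
  6  $ <H> r      r r $      match r
  7  $ <H>        r $        expand <H> → r
  8  $ r          r $        match r
Accept reached after 8 steps.

8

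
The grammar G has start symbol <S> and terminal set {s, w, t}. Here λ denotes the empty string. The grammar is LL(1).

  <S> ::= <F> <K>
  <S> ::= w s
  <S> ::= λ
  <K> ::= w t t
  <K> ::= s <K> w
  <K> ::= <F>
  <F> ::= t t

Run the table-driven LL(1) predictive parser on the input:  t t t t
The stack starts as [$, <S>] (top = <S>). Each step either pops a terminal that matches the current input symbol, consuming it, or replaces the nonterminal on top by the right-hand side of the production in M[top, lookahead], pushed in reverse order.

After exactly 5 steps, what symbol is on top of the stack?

<F>

     Stack      Input      Action
  1  $ <S>      t t t t $  expand <S> ::= <F> <K>
  2  $ <K> <F>  t t t t $  expand <F> ::= t t
  3  $ <K> t t  t t t t $  match t
  4  $ <K> t    t t t $    match t
  5  $ <K>      t t $      expand <K> ::= <F>
Stack after step 5: $ <F> (top = <F>).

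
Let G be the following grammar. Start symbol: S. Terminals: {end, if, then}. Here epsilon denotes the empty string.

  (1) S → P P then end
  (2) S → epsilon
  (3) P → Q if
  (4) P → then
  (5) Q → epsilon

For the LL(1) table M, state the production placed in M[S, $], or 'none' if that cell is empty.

S → epsilon

FIRST(Q) = {epsilon}
FIRST(P) = {if, then}  (via Q if)
FIRST(S) = {epsilon, if, then}  (via P P then end)
FOLLOW(S) includes $ since S is the start symbol.
FOLLOW(S): S appears on no right-hand side. Thus FOLLOW(S) = {$}.
For S → P P then end: FIRST(P P then end) = {if, then}, so it goes in M[S, t] for t ∈ {if, then}.
For S → epsilon: FIRST(epsilon) = {epsilon}, so it goes in M[S, t] for t ∈ {}; since epsilon ∈ FIRST, also for every t ∈ FOLLOW(S) = {$}.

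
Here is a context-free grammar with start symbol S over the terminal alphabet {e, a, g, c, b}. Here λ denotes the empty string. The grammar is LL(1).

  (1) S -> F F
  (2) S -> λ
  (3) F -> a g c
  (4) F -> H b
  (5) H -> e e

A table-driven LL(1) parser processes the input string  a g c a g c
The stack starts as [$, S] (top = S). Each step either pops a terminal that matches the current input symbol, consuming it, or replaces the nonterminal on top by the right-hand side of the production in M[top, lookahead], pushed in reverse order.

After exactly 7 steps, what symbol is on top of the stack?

     Stack      Input          Action
  1  $ S        a g c a g c $  expand S -> F F
  2  $ F F      a g c a g c $  expand F -> a g c
  3  $ F c g a  a g c a g c $  match a
  4  $ F c g    g c a g c $    match g
  5  $ F c      c a g c $      match c
  6  $ F        a g c $        expand F -> a g c
  7  $ c g a    a g c $        match a
Stack after step 7: $ c g (top = g).

g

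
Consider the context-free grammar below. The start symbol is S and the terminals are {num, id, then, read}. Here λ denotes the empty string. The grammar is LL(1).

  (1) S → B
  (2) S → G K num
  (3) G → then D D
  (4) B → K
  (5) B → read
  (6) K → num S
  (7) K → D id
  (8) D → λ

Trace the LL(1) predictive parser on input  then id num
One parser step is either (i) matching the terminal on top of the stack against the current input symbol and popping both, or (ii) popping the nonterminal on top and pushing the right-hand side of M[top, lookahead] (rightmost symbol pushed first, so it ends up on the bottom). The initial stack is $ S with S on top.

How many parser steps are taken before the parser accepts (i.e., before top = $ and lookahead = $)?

step 1: stack=$ S  input=then id num $  — expand S → G K num
step 2: stack=$ num K G  input=then id num $  — expand G → then D D
step 3: stack=$ num K D D then  input=then id num $  — match then
step 4: stack=$ num K D D  input=id num $  — expand D → λ
step 5: stack=$ num K D  input=id num $  — expand D → λ
step 6: stack=$ num K  input=id num $  — expand K → D id
step 7: stack=$ num id D  input=id num $  — expand D → λ
step 8: stack=$ num id  input=id num $  — match id
step 9: stack=$ num  input=num $  — match num
Accept reached after 9 steps.

9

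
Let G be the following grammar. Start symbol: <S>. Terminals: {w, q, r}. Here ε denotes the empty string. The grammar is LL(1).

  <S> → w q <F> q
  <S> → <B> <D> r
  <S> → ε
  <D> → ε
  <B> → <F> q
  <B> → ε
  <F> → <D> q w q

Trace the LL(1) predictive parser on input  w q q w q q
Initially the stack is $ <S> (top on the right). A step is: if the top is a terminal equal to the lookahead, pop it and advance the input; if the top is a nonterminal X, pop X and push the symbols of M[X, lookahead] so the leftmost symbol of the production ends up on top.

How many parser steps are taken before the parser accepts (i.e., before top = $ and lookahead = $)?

step 1: stack=$ <S>  input=w q q w q q $  — expand <S> → w q <F> q
step 2: stack=$ q <F> q w  input=w q q w q q $  — match w
step 3: stack=$ q <F> q  input=q q w q q $  — match q
step 4: stack=$ q <F>  input=q w q q $  — expand <F> → <D> q w q
step 5: stack=$ q q w q <D>  input=q w q q $  — expand <D> → ε
step 6: stack=$ q q w q  input=q w q q $  — match q
step 7: stack=$ q q w  input=w q q $  — match w
step 8: stack=$ q q  input=q q $  — match q
step 9: stack=$ q  input=q $  — match q
Accept reached after 9 steps.

9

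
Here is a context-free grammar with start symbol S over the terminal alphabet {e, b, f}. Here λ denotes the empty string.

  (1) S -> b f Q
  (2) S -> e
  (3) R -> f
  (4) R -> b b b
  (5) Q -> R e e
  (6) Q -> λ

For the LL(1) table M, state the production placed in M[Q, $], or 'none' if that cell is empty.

Q -> λ

FIRST(S): from S->b f Q we get {b}; from S->e we get {e}. So FIRST(S) = {b, e}.
FIRST(R): from R->f we get {f}; from R->b b b we get {b}. So FIRST(R) = {b, f}.
FIRST(Q): from Q->R e e we get {b, f}; from Q->λ we get {λ}. So FIRST(Q) = {λ, b, f}.
FOLLOW(S) includes $ since S is the start symbol.
FOLLOW(S): S appears on no right-hand side. Thus FOLLOW(S) = {$}.
FOLLOW(Q): in S->b f Q, the suffix after Q is empty, so FOLLOW(Q) ⊇ FOLLOW(S) = {$}. Thus FOLLOW(Q) = {$}.
For Q -> R e e: FIRST(R e e) = {b, f}, so it goes in M[Q, t] for t ∈ {b, f}.
For Q -> λ: FIRST(λ) = {λ}, so it goes in M[Q, t] for t ∈ {}; since λ ∈ FIRST, also for every t ∈ FOLLOW(Q) = {$}.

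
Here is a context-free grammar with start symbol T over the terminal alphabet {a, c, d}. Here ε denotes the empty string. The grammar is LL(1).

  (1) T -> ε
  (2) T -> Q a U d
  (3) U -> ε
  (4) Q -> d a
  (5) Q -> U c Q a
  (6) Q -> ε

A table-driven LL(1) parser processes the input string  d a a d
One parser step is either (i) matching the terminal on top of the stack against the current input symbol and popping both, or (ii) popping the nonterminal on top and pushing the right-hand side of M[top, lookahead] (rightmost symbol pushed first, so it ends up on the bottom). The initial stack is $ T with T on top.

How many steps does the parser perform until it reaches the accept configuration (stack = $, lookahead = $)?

7

step 1: stack=$ T  input=d a a d $  — expand T -> Q a U d
step 2: stack=$ d U a Q  input=d a a d $  — expand Q -> d a
step 3: stack=$ d U a a d  input=d a a d $  — match d
step 4: stack=$ d U a a  input=a a d $  — match a
step 5: stack=$ d U a  input=a d $  — match a
step 6: stack=$ d U  input=d $  — expand U -> ε
step 7: stack=$ d  input=d $  — match d
Accept reached after 7 steps.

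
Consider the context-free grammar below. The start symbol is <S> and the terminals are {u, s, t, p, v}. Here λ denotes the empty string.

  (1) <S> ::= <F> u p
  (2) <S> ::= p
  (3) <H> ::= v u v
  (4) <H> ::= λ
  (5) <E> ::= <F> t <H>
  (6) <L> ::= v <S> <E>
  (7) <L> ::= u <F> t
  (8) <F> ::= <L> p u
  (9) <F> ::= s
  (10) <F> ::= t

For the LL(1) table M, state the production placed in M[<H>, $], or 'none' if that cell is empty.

FIRST(<H>) = {λ, v}
FIRST(<L>) = {u, v}
FIRST(<F>) = {s, t, u, v}  (via <L> p u)
FIRST(<S>) = {p, s, t, u, v}  (via <F> u p)
FIRST(<E>) = {s, t, u, v}  (via <F> t <H>)
FOLLOW(<S>) includes $ since <S> is the start symbol.
FOLLOW(<E>): in <L>::=v <S> <E>, the suffix after <E> is empty, so FOLLOW(<E>) ⊇ FOLLOW(<L>) = {p}. Thus FOLLOW(<E>) = {p}.
FOLLOW(<H>): in <E>::=<F> t <H>, the suffix after <H> is empty, so FOLLOW(<H>) ⊇ FOLLOW(<E>) = {p}. Thus FOLLOW(<H>) = {p}.
For <H> ::= v u v: FIRST(v u v) = {v}, so it goes in M[<H>, t] for t ∈ {v}.
For <H> ::= λ: FIRST(λ) = {λ}, so it goes in M[<H>, t] for t ∈ {}; since λ ∈ FIRST, also for every t ∈ FOLLOW(<H>) = {p}.
None of these place a production in M[<H>, $].

none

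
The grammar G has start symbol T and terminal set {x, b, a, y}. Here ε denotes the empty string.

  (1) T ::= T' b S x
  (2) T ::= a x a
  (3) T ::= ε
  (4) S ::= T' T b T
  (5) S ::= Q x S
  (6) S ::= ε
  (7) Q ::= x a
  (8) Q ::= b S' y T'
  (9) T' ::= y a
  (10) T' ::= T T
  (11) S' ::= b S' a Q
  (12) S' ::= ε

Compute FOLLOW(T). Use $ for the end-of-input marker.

{$, a, b, x, y}

FIRST(Q): from Q::=x a we get {x}; from Q::=b S' y T' we get {b}. So FIRST(Q) = {b, x}.
FIRST(S'): from S'::=b S' a Q we get {b}; from S'::=ε we get {ε}. So FIRST(S') = {ε, b}.
FIRST(T): from T::=T' b S x we get {a, b, y}; from T::=a x a we get {a}; from T::=ε we get {ε}. So FIRST(T) = {ε, a, b, y}.
FIRST(T'): from T'::=y a we get {y}; from T'::=T T we get {ε, a, b, y}. So FIRST(T') = {ε, a, b, y}.
FIRST(S): from S::=T' T b T we get {a, b, y}; from S::=Q x S we get {b, x}; from S::=ε we get {ε}. So FIRST(S) = {ε, a, b, x, y}.
FOLLOW(T) includes $ since T is the start symbol.
FOLLOW(S): in T::=T' b S x, S is followed by x with FIRST {x}; in S::=Q x S, the suffix after S is empty (adds nothing new). Thus FOLLOW(S) = {x}.
FOLLOW(S'): in Q::=b S' y T', S' is followed by y T' with FIRST {y}; in S'::=b S' a Q, S' is followed by a Q with FIRST {a}. Thus FOLLOW(S') = {a, y}.
FOLLOW(Q): in S::=Q x S, Q is followed by x S with FIRST {x}; in S'::=b S' a Q, the suffix after Q is empty, so FOLLOW(Q) ⊇ FOLLOW(S') = {a, y}. Thus FOLLOW(Q) = {a, x, y}.
FOLLOW(T'): in T::=T' b S x, T' is followed by b S x with FIRST {b}; in S::=T' T b T, T' is followed by T b T with FIRST {a, b, y}; in Q::=b S' y T', the suffix after T' is empty, so FOLLOW(T') ⊇ FOLLOW(Q) = {a, x, y}. Thus FOLLOW(T') = {a, b, x, y}.
FOLLOW(T): in S::=T' T b T (occurrence 1), T is followed by b T with FIRST {b}; in S::=T' T b T (occurrence 2), the suffix after T is empty, so FOLLOW(T) ⊇ FOLLOW(S) = {x}; in T'::=T T (occurrence 1), T is followed by T with FIRST {ε, a, b, y}; in T'::=T T (occurrence 1), the suffix after T is nullable, so FOLLOW(T) ⊇ FOLLOW(T') = {a, b, x, y}; in T'::=T T (occurrence 2), the suffix after T is empty, so FOLLOW(T) ⊇ FOLLOW(T') = {a, b, x, y}. Thus FOLLOW(T) = {$, a, b, x, y}.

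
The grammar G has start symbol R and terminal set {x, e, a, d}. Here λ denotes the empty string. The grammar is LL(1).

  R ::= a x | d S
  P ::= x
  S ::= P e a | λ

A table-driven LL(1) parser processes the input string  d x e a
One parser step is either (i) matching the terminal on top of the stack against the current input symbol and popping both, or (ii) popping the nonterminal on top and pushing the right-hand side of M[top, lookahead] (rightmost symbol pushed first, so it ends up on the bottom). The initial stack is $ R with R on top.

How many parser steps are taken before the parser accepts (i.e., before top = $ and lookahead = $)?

7

step 1: stack=$ R  input=d x e a $  — expand R ::= d S
step 2: stack=$ S d  input=d x e a $  — match d
step 3: stack=$ S  input=x e a $  — expand S ::= P e a
step 4: stack=$ a e P  input=x e a $  — expand P ::= x
step 5: stack=$ a e x  input=x e a $  — match x
step 6: stack=$ a e  input=e a $  — match e
step 7: stack=$ a  input=a $  — match a
Accept reached after 7 steps.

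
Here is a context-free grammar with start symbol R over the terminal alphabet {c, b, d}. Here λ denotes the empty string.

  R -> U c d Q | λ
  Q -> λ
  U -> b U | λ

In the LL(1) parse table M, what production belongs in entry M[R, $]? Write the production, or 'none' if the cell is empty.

R -> λ

FIRST(Q) = {λ}
FIRST(U) = {λ, b}
FIRST(R) = {λ, b, c}  (via U c d Q)
FOLLOW(R) includes $ since R is the start symbol.
FOLLOW(R): R appears on no right-hand side. Thus FOLLOW(R) = {$}.
For R -> U c d Q: FIRST(U c d Q) = {b, c}, so it goes in M[R, t] for t ∈ {b, c}.
For R -> λ: FIRST(λ) = {λ}, so it goes in M[R, t] for t ∈ {}; since λ ∈ FIRST, also for every t ∈ FOLLOW(R) = {$}.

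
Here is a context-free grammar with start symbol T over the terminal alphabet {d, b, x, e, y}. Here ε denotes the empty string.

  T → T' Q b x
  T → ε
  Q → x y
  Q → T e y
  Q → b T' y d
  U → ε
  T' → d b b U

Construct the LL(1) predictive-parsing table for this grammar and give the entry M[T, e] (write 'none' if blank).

T → ε

FIRST(U) = {ε}
FIRST(T') = {d}
FIRST(T) = {ε, d}  (via T' Q b x)
FIRST(Q) = {b, d, e, x}  (via T e y)
FOLLOW(T) includes $ since T is the start symbol.
FOLLOW(T): in Q→T e y, T is followed by e y with FIRST {e}. Thus FOLLOW(T) = {$, e}.
For T → T' Q b x: FIRST(T' Q b x) = {d}, so it goes in M[T, t] for t ∈ {d}.
For T → ε: FIRST(ε) = {ε}, so it goes in M[T, t] for t ∈ {}; since ε ∈ FIRST, also for every t ∈ FOLLOW(T) = {$, e}.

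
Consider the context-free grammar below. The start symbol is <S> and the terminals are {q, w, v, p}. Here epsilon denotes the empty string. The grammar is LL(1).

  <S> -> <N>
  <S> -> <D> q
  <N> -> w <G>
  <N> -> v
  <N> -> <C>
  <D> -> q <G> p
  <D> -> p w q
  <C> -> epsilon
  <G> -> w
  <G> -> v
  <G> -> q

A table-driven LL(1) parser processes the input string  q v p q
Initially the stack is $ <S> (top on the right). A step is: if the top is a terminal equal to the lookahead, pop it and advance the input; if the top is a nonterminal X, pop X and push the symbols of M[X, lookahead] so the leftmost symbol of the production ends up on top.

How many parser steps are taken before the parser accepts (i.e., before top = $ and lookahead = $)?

7

     Stack        Input      Action
  1  $ <S>        q v p q $  expand <S> -> <D> q
  2  $ q <D>      q v p q $  expand <D> -> q <G> p
  3  $ q p <G> q  q v p q $  match q
  4  $ q p <G>    v p q $    expand <G> -> v
  5  $ q p v      v p q $    match v
  6  $ q p        p q $      match p
  7  $ q          q $        match q
Accept reached after 7 steps.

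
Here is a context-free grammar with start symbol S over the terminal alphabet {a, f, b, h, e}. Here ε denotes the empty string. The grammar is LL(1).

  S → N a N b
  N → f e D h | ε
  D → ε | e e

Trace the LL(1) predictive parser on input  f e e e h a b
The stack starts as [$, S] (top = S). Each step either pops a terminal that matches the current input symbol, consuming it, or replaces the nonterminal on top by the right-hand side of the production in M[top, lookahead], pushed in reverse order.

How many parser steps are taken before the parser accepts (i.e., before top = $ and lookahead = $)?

step 1: stack=$ S  input=f e e e h a b $  — expand S → N a N b
step 2: stack=$ b N a N  input=f e e e h a b $  — expand N → f e D h
step 3: stack=$ b N a h D e f  input=f e e e h a b $  — match f
step 4: stack=$ b N a h D e  input=e e e h a b $  — match e
step 5: stack=$ b N a h D  input=e e h a b $  — expand D → e e
step 6: stack=$ b N a h e e  input=e e h a b $  — match e
step 7: stack=$ b N a h e  input=e h a b $  — match e
step 8: stack=$ b N a h  input=h a b $  — match h
step 9: stack=$ b N a  input=a b $  — match a
step 10: stack=$ b N  input=b $  — expand N → ε
step 11: stack=$ b  input=b $  — match b
Accept reached after 11 steps.

11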